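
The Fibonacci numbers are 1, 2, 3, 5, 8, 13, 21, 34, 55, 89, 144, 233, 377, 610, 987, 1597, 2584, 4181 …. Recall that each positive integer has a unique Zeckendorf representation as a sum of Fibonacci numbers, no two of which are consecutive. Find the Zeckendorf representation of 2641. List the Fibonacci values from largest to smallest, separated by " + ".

2584 + 55 + 2

Repeatedly subtract the largest Fibonacci number that fits:
2641 − 2584 = 57
57 − 55 = 2
2 − 2 = 0
So 2641 = 2584 + 55 + 2, with no two terms consecutive in the sequence.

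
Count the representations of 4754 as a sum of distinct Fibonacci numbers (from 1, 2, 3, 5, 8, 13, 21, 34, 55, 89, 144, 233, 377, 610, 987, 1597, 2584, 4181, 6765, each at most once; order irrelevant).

4754 = 4181+377+144+34+13+5 = 4181+377+144+34+13+3+2 = 4181+377+89+55+34+13+5 = … (33 more), for 36 in all.

36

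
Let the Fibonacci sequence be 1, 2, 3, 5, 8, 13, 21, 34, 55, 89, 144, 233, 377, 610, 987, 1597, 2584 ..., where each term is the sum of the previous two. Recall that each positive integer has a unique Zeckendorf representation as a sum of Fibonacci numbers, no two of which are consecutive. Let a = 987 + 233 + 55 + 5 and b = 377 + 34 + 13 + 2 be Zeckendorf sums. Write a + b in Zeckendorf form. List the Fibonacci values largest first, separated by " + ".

The two numbers are 1280 and 426, so their sum is 1706.
Repeatedly subtract the largest Fibonacci number that fits:
1706 − 1597 = 109
109 − 89 = 20
20 − 13 = 7
7 − 5 = 2
2 − 2 = 0

1597 + 89 + 13 + 5 + 2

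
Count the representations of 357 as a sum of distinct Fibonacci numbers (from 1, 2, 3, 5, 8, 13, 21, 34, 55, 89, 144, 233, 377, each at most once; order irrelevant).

Starting from the Zeckendorf form and repeatedly splitting a term F_k into F_{k−1} + F_{k−2} (when neither is already used) reaches every representation.
357 = 233+89+34+1 = 233+89+21+13+1 = 233+89+21+8+5+1 = 233+55+34+21+13+1 = … (6 more), for 10 in all.

10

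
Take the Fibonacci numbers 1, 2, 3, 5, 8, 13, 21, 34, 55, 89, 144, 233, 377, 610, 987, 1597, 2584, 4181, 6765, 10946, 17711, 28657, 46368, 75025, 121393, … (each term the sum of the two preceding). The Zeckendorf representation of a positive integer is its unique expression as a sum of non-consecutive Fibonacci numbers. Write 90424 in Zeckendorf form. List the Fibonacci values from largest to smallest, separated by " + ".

75025 + 10946 + 4181 + 233 + 34 + 5

Repeatedly subtract the largest Fibonacci number that fits:
90424 − 75025 = 15399
15399 − 10946 = 4453
4453 − 4181 = 272
272 − 233 = 39
39 − 34 = 5
5 − 5 = 0
So 90424 = 75025 + 10946 + 4181 + 233 + 34 + 5, with no two terms consecutive in the sequence.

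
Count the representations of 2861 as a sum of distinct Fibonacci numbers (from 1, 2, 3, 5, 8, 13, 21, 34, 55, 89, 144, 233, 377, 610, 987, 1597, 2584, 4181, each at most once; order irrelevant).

2861 = 2584+233+34+8+2 = 2584+233+34+5+3+2 = 2584+233+21+13+8+2 = 2584+144+89+34+8+2 = … (26 more), for 30 in all.

30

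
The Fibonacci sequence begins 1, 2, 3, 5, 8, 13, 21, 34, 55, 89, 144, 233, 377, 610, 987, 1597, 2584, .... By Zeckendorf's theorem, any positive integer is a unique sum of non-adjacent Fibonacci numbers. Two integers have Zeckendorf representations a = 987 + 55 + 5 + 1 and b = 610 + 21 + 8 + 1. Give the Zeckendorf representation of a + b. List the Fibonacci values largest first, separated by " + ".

1597 + 89 + 2

The two numbers are 1048 and 640, so their sum is 1688.
subtract 1597 from 1688: 91 remains
subtract 89 from 91: 2 remains
subtract 2 from 2: 0 remains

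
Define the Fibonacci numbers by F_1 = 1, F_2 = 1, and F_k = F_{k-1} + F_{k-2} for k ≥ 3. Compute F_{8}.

Iterating the recurrence up to F_{4} = 3 and F_{3} = 2:
F_{5} = F_{4} + F_{3} = 3 + 2 = 5
F_{6} = F_{5} + F_{4} = 5 + 3 = 8
F_{7} = F_{6} + F_{5} = 8 + 5 = 13
F_{8} = F_{7} + F_{6} = 13 + 8 = 21

21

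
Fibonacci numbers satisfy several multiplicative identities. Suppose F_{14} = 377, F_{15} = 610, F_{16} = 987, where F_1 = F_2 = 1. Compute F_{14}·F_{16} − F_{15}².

377·987 − 610² = 372099 − 372100 = -1. (Cassini's identity: F_{k−1}F_{k+1} − F_k² = (−1)^k.)

-1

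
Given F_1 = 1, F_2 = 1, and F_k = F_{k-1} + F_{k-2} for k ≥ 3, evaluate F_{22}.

17711

Iterating the recurrence up to F_{15} = 610 and F_{14} = 377:
F_{16} = F_{15} + F_{14} = 610 + 377 = 987
F_{17} = F_{16} + F_{15} = 987 + 610 = 1597
F_{18} = F_{17} + F_{16} = 1597 + 987 = 2584
F_{19} = F_{18} + F_{17} = 2584 + 1597 = 4181
F_{20} = F_{19} + F_{18} = 4181 + 2584 = 6765
F_{21} = F_{20} + F_{19} = 6765 + 4181 = 10946
F_{22} = F_{21} + F_{20} = 10946 + 6765 = 17711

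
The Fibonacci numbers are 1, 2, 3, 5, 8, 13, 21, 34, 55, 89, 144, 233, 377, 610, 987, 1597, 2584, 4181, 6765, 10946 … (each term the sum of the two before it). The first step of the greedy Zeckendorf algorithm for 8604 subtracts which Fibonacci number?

6765

6765 ≤ 8604 < 10946, so the largest Fibonacci number not exceeding 8604 is 6765.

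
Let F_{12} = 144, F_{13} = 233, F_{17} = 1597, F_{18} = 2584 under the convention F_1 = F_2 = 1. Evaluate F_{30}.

832040

By the addition formula F_{m+n} = F_m F_{n+1} + F_{m−1} F_n with m=13, n=17: F_{30} = 233·2584 + 144·1597 = 602072 + 229968 = 832040.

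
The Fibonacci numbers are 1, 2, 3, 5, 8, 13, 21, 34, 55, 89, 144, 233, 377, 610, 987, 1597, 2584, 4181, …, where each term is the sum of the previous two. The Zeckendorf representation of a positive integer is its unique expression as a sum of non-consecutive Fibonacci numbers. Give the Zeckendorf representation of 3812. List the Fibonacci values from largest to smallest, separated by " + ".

3812 − 2584 = 1228
1228 − 987 = 241
241 − 233 = 8
8 − 8 = 0
So 3812 = 2584 + 987 + 233 + 8, with no two terms consecutive in the sequence.

2584 + 987 + 233 + 8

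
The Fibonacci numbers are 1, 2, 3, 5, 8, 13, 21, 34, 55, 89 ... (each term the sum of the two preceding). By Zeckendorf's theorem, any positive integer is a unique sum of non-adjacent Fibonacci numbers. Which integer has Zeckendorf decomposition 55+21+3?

79

55+21+3 = 79.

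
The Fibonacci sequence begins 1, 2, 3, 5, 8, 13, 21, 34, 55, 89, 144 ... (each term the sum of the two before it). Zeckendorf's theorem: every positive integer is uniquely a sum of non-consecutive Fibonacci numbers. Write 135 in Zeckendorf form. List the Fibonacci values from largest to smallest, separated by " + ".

89 + 34 + 8 + 3 + 1

Greedy algorithm:
subtract 89 from 135: 46 remains
subtract 34 from 46: 12 remains
subtract 8 from 12: 4 remains
subtract 3 from 4: 1 remains
subtract 1 from 1: 0 remains
So 135 = 89 + 34 + 8 + 3 + 1, with no two terms consecutive in the sequence.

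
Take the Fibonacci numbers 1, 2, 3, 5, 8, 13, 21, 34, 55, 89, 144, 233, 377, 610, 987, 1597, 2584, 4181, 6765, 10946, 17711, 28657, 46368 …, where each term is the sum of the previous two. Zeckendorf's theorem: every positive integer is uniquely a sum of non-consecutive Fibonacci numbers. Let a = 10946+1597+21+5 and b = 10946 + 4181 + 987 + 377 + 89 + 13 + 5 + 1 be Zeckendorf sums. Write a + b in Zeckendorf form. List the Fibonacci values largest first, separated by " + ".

The two numbers are 12569 and 16599, so their sum is 29168.
29168: greatest Fibonacci not exceeding it is 28657, leaving 511
511: greatest Fibonacci not exceeding it is 377, leaving 134
134: greatest Fibonacci not exceeding it is 89, leaving 45
45: greatest Fibonacci not exceeding it is 34, leaving 11
11: greatest Fibonacci not exceeding it is 8, leaving 3
3: greatest Fibonacci not exceeding it is 3, leaving 0

28657 + 377 + 89 + 34 + 8 + 3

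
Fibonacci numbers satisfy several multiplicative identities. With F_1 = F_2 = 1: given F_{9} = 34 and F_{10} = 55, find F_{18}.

2584

By the doubling identity F_{2k} = F_k(2F_{k+1} − F_k): F_{18} = 34·(2·55 − 34) = 34·76 = 2584.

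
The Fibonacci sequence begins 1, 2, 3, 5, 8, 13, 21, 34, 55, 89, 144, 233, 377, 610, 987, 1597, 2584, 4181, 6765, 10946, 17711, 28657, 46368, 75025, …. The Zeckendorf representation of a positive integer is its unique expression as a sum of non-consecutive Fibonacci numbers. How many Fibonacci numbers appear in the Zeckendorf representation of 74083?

Greedy algorithm:
74083 − 46368 = 27715
27715 − 17711 = 10004
10004 − 6765 = 3239
3239 − 2584 = 655
655 − 610 = 45
45 − 34 = 11
11 − 8 = 3
3 − 3 = 0
74083 = 46368 + 17711 + 6765 + 2584 + 610 + 34 + 8 + 3, which has 8 terms.

8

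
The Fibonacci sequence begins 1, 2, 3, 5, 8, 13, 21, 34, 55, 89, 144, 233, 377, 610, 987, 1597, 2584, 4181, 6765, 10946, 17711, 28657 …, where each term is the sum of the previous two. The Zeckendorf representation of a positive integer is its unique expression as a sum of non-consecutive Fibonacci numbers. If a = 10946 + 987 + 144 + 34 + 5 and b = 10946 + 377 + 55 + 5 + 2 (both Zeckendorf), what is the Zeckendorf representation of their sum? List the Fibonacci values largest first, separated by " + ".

17711 + 4181 + 1597 + 8 + 3 + 1

The two numbers are 12116 and 11385, so their sum is 23501.
Greedily peel off the largest Fibonacci term at each step:
17711 ≤ 23501 < 28657, so take 17711; remainder 5790
4181 ≤ 5790 < 6765, so take 4181; remainder 1609
1597 ≤ 1609 < 2584, so take 1597; remainder 12
8 ≤ 12 < 13, so take 8; remainder 4
3 ≤ 4 < 5, so take 3; remainder 1
1 ≤ 1 < 2, so take 1; remainder 0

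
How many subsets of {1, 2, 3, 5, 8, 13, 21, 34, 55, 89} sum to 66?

66 = 55+8+3 = 55+8+2+1 = 34+21+8+3 = 55+5+3+2+1 = 34+21+8+2+1 = … (2 more), for 7 in all.

7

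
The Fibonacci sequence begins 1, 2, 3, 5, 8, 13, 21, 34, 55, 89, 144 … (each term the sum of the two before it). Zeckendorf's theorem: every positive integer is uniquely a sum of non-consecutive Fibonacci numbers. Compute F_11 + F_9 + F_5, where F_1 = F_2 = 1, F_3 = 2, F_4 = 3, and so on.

F_11 + F_9 + F_5 = 89 + 34 + 5 = 128.

128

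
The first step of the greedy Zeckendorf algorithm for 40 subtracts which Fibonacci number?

34

34 ≤ 40 < 55, so the largest Fibonacci number not exceeding 40 is 34.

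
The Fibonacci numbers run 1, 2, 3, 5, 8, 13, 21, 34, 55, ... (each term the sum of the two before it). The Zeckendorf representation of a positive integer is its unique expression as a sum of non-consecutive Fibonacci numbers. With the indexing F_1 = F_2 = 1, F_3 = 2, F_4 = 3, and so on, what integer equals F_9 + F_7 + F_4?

F_9 + F_7 + F_4 = 34 + 13 + 3 = 50.

50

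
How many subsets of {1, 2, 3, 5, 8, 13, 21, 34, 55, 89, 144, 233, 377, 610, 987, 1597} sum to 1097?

1097 = 987+89+21 = 987+89+13+8 = 987+55+34+21 = 610+377+89+21 = … (20 more), for 24 in all.

24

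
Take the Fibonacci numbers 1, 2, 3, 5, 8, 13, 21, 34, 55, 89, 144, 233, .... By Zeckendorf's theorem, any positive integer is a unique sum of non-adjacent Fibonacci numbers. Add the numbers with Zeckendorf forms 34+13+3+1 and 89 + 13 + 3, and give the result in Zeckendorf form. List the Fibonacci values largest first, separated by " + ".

144 + 8 + 3 + 1

The two numbers are 51 and 105, so their sum is 156.
Repeatedly subtract the largest Fibonacci number that fits:
subtract 144 from 156: 12 remains
subtract 8 from 12: 4 remains
subtract 3 from 4: 1 remains
subtract 1 from 1: 0 remains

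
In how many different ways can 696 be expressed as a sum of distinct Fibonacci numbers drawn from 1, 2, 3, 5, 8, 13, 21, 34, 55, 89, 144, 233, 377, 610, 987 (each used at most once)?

12

Starting from the Zeckendorf form and repeatedly splitting a term F_k into F_{k−1} + F_{k−2} (when neither is already used) reaches every representation.
696 = 610+55+21+8+2 = 610+55+21+5+3+2 = 377+233+55+21+8+2 = 610+55+13+8+5+3+2 = 377+233+55+21+5+3+2 = … (7 more), for 12 in all.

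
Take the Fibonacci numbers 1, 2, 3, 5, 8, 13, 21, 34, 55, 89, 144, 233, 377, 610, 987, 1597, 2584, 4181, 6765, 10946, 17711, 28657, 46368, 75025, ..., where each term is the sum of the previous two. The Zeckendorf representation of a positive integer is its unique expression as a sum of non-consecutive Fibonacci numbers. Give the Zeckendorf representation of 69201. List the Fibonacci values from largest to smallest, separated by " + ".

Repeatedly subtract the largest Fibonacci number that fits:
largest Fibonacci ≤ 69201 is 46368; 69201 − 46368 = 22833
largest Fibonacci ≤ 22833 is 17711; 22833 − 17711 = 5122
largest Fibonacci ≤ 5122 is 4181; 5122 − 4181 = 941
largest Fibonacci ≤ 941 is 610; 941 − 610 = 331
largest Fibonacci ≤ 331 is 233; 331 − 233 = 98
largest Fibonacci ≤ 98 is 89; 98 − 89 = 9
largest Fibonacci ≤ 9 is 8; 9 − 8 = 1
largest Fibonacci ≤ 1 is 1; 1 − 1 = 0
So 69201 = 46368 + 17711 + 4181 + 610 + 233 + 89 + 8 + 1, with no two terms consecutive in the sequence.

46368 + 17711 + 4181 + 610 + 233 + 89 + 8 + 1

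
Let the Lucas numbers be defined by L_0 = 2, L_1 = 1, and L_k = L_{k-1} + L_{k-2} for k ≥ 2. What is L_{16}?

Iterating the recurrence up to L_{11} = 199 and L_{10} = 123:
L_{12} = L_{11} + L_{10} = 199 + 123 = 322
L_{13} = L_{12} + L_{11} = 322 + 199 = 521
L_{14} = L_{13} + L_{12} = 521 + 322 = 843
L_{15} = L_{14} + L_{13} = 843 + 521 = 1364
L_{16} = L_{15} + L_{14} = 1364 + 843 = 2207

2207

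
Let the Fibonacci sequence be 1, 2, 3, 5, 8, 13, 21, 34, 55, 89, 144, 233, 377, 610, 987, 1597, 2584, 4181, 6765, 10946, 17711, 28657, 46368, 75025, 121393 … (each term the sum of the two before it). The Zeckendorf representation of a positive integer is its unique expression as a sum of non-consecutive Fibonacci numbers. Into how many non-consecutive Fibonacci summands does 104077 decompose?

Greedy algorithm:
104077 − 75025 = 29052
29052 − 28657 = 395
395 − 377 = 18
18 − 13 = 5
5 − 5 = 0
104077 = 75025 + 28657 + 377 + 13 + 5, which has 5 terms.

5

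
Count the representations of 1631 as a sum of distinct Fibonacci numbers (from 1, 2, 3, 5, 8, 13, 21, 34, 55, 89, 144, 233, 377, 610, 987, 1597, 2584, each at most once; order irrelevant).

Each representation comes from the Zeckendorf form by replacing some F_k with F_{k−1} + F_{k−2} where possible.
1631 = 1597+34 = 1597+21+13 = 987+610+34 = … (16 more), for 19 in all.

19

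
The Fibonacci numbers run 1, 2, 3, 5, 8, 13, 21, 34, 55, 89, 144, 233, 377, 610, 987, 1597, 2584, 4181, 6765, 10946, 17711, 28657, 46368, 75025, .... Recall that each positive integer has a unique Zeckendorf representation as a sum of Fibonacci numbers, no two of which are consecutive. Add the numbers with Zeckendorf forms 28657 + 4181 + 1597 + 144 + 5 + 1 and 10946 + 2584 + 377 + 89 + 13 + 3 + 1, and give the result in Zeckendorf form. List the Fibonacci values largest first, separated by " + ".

46368 + 1597 + 610 + 21 + 2

The two numbers are 34585 and 14013, so their sum is 48598.
Greedily peel off the largest Fibonacci term at each step:
46368 ≤ 48598 < 75025, so take 46368; remainder 2230
1597 ≤ 2230 < 2584, so take 1597; remainder 633
610 ≤ 633 < 987, so take 610; remainder 23
21 ≤ 23 < 34, so take 21; remainder 2
2 ≤ 2 < 3, so take 2; remainder 0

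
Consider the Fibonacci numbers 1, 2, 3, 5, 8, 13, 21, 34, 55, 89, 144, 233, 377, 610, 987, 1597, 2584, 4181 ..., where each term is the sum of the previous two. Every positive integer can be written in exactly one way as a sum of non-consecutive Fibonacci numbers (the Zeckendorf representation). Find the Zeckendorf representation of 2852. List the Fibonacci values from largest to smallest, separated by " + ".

2852: greatest Fibonacci not exceeding it is 2584, leaving 268
268: greatest Fibonacci not exceeding it is 233, leaving 35
35: greatest Fibonacci not exceeding it is 34, leaving 1
1: greatest Fibonacci not exceeding it is 1, leaving 0
So 2852 = 2584 + 233 + 34 + 1, with no two terms consecutive in the sequence.

2584 + 233 + 34 + 1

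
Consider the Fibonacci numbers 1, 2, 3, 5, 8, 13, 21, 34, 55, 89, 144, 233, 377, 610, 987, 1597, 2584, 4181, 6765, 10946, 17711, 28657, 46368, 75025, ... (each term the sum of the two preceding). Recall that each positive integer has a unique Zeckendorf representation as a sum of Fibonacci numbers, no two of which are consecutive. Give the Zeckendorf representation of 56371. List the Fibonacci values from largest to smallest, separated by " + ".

56371: greatest Fibonacci not exceeding it is 46368, leaving 10003
10003: greatest Fibonacci not exceeding it is 6765, leaving 3238
3238: greatest Fibonacci not exceeding it is 2584, leaving 654
654: greatest Fibonacci not exceeding it is 610, leaving 44
44: greatest Fibonacci not exceeding it is 34, leaving 10
10: greatest Fibonacci not exceeding it is 8, leaving 2
2: greatest Fibonacci not exceeding it is 2, leaving 0
So 56371 = 46368 + 6765 + 2584 + 610 + 34 + 8 + 2, with no two terms consecutive in the sequence.

46368 + 6765 + 2584 + 610 + 34 + 8 + 2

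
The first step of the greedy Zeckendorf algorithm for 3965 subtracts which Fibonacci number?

2584

2584 ≤ 3965 < 4181, so the largest Fibonacci number not exceeding 3965 is 2584.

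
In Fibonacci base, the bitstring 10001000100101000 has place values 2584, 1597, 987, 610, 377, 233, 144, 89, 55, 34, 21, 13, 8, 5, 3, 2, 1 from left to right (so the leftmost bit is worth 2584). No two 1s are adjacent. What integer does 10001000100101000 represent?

3034

Summing the place values of the 1 bits: 2584 + 377 + 55 + 13 + 5 = 3034.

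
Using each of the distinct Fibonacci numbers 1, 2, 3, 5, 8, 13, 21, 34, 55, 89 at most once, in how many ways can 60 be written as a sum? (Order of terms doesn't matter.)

6

60 = 55+5 = 55+3+2 = 34+21+5 = 34+21+3+2 = … (2 more), for 6 in all.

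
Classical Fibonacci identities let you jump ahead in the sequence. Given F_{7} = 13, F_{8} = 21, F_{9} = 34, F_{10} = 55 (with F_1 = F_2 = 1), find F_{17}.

1597

By the addition formula F_{m+n} = F_m F_{n+1} + F_{m−1} F_n with m=8, n=9: F_{17} = 21·55 + 13·34 = 1155 + 442 = 1597.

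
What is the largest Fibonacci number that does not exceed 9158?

6765 ≤ 9158 < 10946, so the largest Fibonacci number not exceeding 9158 is 6765.

6765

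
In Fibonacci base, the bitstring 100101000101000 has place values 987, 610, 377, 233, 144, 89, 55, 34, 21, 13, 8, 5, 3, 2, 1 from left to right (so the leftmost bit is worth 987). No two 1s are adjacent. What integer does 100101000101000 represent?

1327

Summing the place values of the 1 bits: 987 + 233 + 89 + 13 + 5 = 1327.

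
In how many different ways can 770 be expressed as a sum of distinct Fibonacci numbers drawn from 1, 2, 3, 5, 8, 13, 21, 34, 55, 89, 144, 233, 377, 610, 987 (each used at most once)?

24

Starting from the Zeckendorf form and repeatedly splitting a term F_k into F_{k−1} + F_{k−2} (when neither is already used) reaches every representation.
770 = 610+144+13+3 = 610+144+13+2+1 = 610+144+8+5+3 = 610+89+55+13+3 = 377+233+144+13+3 = … (19 more), for 24 in all.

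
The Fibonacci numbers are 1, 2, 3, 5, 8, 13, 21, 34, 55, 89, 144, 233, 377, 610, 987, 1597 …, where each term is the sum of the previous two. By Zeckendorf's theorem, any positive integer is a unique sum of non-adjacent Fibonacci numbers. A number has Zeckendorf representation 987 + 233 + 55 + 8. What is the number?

987 + 233 + 55 + 8 = 1283.

1283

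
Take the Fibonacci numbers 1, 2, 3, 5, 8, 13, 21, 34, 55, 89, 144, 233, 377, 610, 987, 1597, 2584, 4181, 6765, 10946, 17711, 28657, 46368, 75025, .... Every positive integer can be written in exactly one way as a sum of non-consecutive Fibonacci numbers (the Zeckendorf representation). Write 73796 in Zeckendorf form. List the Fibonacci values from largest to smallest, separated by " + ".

Greedily peel off the largest Fibonacci term at each step:
73796: greatest Fibonacci not exceeding it is 46368, leaving 27428
27428: greatest Fibonacci not exceeding it is 17711, leaving 9717
9717: greatest Fibonacci not exceeding it is 6765, leaving 2952
2952: greatest Fibonacci not exceeding it is 2584, leaving 368
368: greatest Fibonacci not exceeding it is 233, leaving 135
135: greatest Fibonacci not exceeding it is 89, leaving 46
46: greatest Fibonacci not exceeding it is 34, leaving 12
12: greatest Fibonacci not exceeding it is 8, leaving 4
4: greatest Fibonacci not exceeding it is 3, leaving 1
1: greatest Fibonacci not exceeding it is 1, leaving 0
So 73796 = 46368 + 17711 + 6765 + 2584 + 233 + 89 + 34 + 8 + 3 + 1, with no two terms consecutive in the sequence.

46368 + 17711 + 6765 + 2584 + 233 + 89 + 34 + 8 + 3 + 1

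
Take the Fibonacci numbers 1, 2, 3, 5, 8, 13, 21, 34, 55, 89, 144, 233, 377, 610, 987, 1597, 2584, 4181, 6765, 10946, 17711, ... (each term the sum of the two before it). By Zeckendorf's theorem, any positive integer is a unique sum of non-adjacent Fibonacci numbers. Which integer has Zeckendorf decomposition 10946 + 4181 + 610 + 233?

15970

10946 + 4181 + 610 + 233 = 15970.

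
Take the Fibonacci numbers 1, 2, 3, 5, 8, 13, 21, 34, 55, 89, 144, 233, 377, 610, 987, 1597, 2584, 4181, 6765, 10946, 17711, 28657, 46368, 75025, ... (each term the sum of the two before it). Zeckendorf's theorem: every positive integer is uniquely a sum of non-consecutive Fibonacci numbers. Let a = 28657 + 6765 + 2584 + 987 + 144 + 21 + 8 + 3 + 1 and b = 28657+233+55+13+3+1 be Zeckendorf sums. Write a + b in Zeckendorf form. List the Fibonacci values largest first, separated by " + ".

The two numbers are 39170 and 28962, so their sum is 68132.
Greedily peel off the largest Fibonacci term at each step:
largest Fibonacci ≤ 68132 is 46368; 68132 − 46368 = 21764
largest Fibonacci ≤ 21764 is 17711; 21764 − 17711 = 4053
largest Fibonacci ≤ 4053 is 2584; 4053 − 2584 = 1469
largest Fibonacci ≤ 1469 is 987; 1469 − 987 = 482
largest Fibonacci ≤ 482 is 377; 482 − 377 = 105
largest Fibonacci ≤ 105 is 89; 105 − 89 = 16
largest Fibonacci ≤ 16 is 13; 16 − 13 = 3
largest Fibonacci ≤ 3 is 3; 3 − 3 = 0

46368 + 17711 + 2584 + 987 + 377 + 89 + 13 + 3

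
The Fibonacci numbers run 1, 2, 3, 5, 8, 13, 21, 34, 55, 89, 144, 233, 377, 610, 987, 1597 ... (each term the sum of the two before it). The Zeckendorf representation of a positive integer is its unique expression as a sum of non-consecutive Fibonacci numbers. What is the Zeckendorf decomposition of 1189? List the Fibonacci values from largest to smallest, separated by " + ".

Greedy algorithm:
1189: greatest Fibonacci not exceeding it is 987, leaving 202
202: greatest Fibonacci not exceeding it is 144, leaving 58
58: greatest Fibonacci not exceeding it is 55, leaving 3
3: greatest Fibonacci not exceeding it is 3, leaving 0
So 1189 = 987 + 144 + 55 + 3, with no two terms consecutive in the sequence.

987 + 144 + 55 + 3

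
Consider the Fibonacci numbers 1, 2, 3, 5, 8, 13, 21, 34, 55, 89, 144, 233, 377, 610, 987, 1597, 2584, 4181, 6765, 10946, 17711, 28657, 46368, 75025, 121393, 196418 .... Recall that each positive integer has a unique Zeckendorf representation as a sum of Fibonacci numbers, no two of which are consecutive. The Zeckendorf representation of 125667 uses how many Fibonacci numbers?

5

subtract 121393 from 125667: 4274 remains
subtract 4181 from 4274: 93 remains
subtract 89 from 93: 4 remains
subtract 3 from 4: 1 remains
subtract 1 from 1: 0 remains
125667 = 121393 + 4181 + 89 + 3 + 1, which has 5 terms.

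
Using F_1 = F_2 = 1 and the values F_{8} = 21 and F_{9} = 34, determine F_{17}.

By F_{2k+1} = F_k² + F_{k+1}²: F_{17} = 21² + 34² = 441 + 1156 = 1597.

1597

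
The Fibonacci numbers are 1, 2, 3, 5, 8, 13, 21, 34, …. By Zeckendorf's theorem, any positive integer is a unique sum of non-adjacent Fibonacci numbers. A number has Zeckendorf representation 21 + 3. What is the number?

24

21 + 3 = 24.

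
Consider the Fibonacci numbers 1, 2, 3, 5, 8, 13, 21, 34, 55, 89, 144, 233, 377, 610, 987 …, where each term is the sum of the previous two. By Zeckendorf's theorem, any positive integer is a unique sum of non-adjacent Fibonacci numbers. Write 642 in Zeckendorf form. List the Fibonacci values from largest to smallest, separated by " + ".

take 610 (≤ 642); 642 − 610 = 32
take 21 (≤ 32); 32 − 21 = 11
take 8 (≤ 11); 11 − 8 = 3
take 3 (≤ 3); 3 − 3 = 0
So 642 = 610 + 21 + 8 + 3, with no two terms consecutive in the sequence.

610 + 21 + 8 + 3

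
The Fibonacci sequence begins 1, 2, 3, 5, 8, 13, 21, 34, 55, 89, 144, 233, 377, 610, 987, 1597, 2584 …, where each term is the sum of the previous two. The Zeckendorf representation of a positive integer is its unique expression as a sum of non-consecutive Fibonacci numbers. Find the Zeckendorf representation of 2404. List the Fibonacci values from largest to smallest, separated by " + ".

1597 ≤ 2404 < 2584, so take 1597; remainder 807
610 ≤ 807 < 987, so take 610; remainder 197
144 ≤ 197 < 233, so take 144; remainder 53
34 ≤ 53 < 55, so take 34; remainder 19
13 ≤ 19 < 21, so take 13; remainder 6
5 ≤ 6 < 8, so take 5; remainder 1
1 ≤ 1 < 2, so take 1; remainder 0
So 2404 = 1597 + 610 + 144 + 34 + 13 + 5 + 1, with no two terms consecutive in the sequence.

1597 + 610 + 144 + 34 + 13 + 5 + 1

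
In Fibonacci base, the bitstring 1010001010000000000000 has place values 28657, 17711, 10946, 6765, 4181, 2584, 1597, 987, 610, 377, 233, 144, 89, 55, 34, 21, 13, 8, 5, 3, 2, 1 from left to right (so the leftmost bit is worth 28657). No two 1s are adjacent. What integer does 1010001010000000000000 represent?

Summing the place values of the 1 bits: 28657 + 10946 + 1597 + 610 = 41810.

41810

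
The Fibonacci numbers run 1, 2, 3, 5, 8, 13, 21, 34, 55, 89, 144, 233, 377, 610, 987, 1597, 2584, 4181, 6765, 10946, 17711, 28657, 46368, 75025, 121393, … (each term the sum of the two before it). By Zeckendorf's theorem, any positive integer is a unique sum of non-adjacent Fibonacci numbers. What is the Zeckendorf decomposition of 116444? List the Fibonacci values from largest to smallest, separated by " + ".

Greedily peel off the largest Fibonacci term at each step:
75025 ≤ 116444 < 121393, so take 75025; remainder 41419
28657 ≤ 41419 < 46368, so take 28657; remainder 12762
10946 ≤ 12762 < 17711, so take 10946; remainder 1816
1597 ≤ 1816 < 2584, so take 1597; remainder 219
144 ≤ 219 < 233, so take 144; remainder 75
55 ≤ 75 < 89, so take 55; remainder 20
13 ≤ 20 < 21, so take 13; remainder 7
5 ≤ 7 < 8, so take 5; remainder 2
2 ≤ 2 < 3, so take 2; remainder 0
So 116444 = 75025 + 28657 + 10946 + 1597 + 144 + 55 + 13 + 5 + 2, with no two terms consecutive in the sequence.

75025 + 28657 + 10946 + 1597 + 144 + 55 + 13 + 5 + 2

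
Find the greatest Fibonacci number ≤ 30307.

28657

28657 ≤ 30307 < 46368, so the largest Fibonacci number not exceeding 30307 is 28657.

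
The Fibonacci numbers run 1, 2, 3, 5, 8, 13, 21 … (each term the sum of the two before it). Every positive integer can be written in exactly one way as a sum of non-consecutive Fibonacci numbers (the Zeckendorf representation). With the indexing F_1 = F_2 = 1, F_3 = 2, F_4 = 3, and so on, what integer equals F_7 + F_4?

16

F_7 + F_4 = 13 + 3 = 16.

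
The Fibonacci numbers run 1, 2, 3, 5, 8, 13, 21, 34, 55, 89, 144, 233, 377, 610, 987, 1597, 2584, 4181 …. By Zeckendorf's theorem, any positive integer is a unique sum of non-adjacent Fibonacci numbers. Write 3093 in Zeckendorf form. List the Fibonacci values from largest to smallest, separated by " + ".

2584 + 377 + 89 + 34 + 8 + 1

largest Fibonacci ≤ 3093 is 2584; 3093 − 2584 = 509
largest Fibonacci ≤ 509 is 377; 509 − 377 = 132
largest Fibonacci ≤ 132 is 89; 132 − 89 = 43
largest Fibonacci ≤ 43 is 34; 43 − 34 = 9
largest Fibonacci ≤ 9 is 8; 9 − 8 = 1
largest Fibonacci ≤ 1 is 1; 1 − 1 = 0
So 3093 = 2584 + 377 + 89 + 34 + 8 + 1, with no two terms consecutive in the sequence.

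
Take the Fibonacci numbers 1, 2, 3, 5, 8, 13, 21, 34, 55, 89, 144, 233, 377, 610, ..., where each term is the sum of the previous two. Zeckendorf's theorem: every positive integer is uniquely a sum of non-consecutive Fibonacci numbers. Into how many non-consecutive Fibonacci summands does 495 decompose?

Greedily peel off the largest Fibonacci term at each step:
377 ≤ 495 < 610, so take 377; remainder 118
89 ≤ 118 < 144, so take 89; remainder 29
21 ≤ 29 < 34, so take 21; remainder 8
8 ≤ 8 < 13, so take 8; remainder 0
495 = 377 + 89 + 21 + 8, which has 4 terms.

4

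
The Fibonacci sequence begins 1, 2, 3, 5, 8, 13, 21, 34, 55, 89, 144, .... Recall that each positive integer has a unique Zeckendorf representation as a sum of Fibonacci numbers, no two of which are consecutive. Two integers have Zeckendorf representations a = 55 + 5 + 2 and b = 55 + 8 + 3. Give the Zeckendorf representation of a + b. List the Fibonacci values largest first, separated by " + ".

The two numbers are 62 and 66, so their sum is 128.
128 − 89 = 39
39 − 34 = 5
5 − 5 = 0

89 + 34 + 5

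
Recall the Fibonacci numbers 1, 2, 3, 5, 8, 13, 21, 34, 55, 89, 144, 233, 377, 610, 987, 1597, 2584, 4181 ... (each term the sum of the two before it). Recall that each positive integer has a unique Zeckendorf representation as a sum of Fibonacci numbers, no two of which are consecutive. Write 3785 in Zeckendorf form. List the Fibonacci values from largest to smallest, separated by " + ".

Greedy algorithm:
2584 ≤ 3785 < 4181, so take 2584; remainder 1201
987 ≤ 1201 < 1597, so take 987; remainder 214
144 ≤ 214 < 233, so take 144; remainder 70
55 ≤ 70 < 89, so take 55; remainder 15
13 ≤ 15 < 21, so take 13; remainder 2
2 ≤ 2 < 3, so take 2; remainder 0
So 3785 = 2584 + 987 + 144 + 55 + 13 + 2, with no two terms consecutive in the sequence.

2584 + 987 + 144 + 55 + 13 + 2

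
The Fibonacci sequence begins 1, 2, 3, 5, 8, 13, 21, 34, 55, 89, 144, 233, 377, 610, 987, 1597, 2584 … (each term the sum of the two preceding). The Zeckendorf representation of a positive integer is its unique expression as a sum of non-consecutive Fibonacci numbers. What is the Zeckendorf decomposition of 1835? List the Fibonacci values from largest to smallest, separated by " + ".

1597 + 233 + 5

largest Fibonacci ≤ 1835 is 1597; 1835 − 1597 = 238
largest Fibonacci ≤ 238 is 233; 238 − 233 = 5
largest Fibonacci ≤ 5 is 5; 5 − 5 = 0
So 1835 = 1597 + 233 + 5, with no two terms consecutive in the sequence.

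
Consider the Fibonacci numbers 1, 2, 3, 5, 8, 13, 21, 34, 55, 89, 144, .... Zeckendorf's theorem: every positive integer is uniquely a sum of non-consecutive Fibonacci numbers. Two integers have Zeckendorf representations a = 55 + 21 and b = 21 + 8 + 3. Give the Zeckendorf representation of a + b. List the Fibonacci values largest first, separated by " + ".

The two numbers are 76 and 32, so their sum is 108.
Greedily peel off the largest Fibonacci term at each step:
subtract 89 from 108: 19 remains
subtract 13 from 19: 6 remains
subtract 5 from 6: 1 remains
subtract 1 from 1: 0 remains

89 + 13 + 5 + 1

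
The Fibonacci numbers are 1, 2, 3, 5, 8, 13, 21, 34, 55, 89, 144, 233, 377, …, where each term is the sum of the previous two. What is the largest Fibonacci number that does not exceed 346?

233

233 ≤ 346 < 377, so the largest Fibonacci number not exceeding 346 is 233.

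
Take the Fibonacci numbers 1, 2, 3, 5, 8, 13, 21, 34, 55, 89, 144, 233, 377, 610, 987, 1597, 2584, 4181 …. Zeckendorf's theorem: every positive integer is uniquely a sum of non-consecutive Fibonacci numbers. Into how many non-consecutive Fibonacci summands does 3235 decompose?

5

Greedily peel off the largest Fibonacci term at each step:
3235 − 2584 = 651
651 − 610 = 41
41 − 34 = 7
7 − 5 = 2
2 − 2 = 0
3235 = 2584 + 610 + 34 + 5 + 2, which has 5 terms.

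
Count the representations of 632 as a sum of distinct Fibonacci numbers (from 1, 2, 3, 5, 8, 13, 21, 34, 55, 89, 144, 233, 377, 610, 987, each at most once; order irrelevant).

12

Each representation comes from the Zeckendorf form by replacing some F_k with F_{k−1} + F_{k−2} where possible.
632 = 610+21+1 = 610+13+8+1 = 377+233+21+1 = … (9 more), for 12 in all.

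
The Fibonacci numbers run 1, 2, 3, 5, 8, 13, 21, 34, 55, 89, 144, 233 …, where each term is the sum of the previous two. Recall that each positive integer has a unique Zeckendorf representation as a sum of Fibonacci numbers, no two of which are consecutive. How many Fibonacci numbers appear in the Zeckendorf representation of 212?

212 − 144 = 68
68 − 55 = 13
13 − 13 = 0
212 = 144 + 55 + 13, which has 3 terms.

3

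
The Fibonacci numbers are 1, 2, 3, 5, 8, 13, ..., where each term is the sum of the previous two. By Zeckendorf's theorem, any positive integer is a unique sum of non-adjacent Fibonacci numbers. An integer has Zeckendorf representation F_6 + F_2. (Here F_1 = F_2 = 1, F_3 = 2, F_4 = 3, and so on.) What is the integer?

9

F_6 + F_2 = 8 + 1 = 9.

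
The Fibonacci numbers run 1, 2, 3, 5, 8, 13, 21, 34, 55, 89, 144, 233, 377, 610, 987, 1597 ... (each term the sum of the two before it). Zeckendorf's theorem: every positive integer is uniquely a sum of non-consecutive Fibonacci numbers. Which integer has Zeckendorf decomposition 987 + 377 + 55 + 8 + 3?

1430

987 + 377 + 55 + 8 + 3 = 1430.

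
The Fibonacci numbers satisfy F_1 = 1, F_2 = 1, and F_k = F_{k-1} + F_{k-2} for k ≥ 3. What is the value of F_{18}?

2584

Iterating the recurrence up to F_{11} = 89 and F_{10} = 55:
F_{12} = F_{11} + F_{10} = 89 + 55 = 144
F_{13} = F_{12} + F_{11} = 144 + 89 = 233
F_{14} = F_{13} + F_{12} = 233 + 144 = 377
F_{15} = F_{14} + F_{13} = 377 + 233 = 610
F_{16} = F_{15} + F_{14} = 610 + 377 = 987
F_{17} = F_{16} + F_{15} = 987 + 610 = 1597
F_{18} = F_{17} + F_{16} = 1597 + 987 = 2584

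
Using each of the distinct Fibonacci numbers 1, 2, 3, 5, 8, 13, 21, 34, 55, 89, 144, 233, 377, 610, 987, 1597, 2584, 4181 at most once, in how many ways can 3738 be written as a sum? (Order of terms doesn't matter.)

3738 = 2584+987+144+21+2 = 2584+987+144+13+8+2 = 2584+987+89+55+21+2 = … (31 more), for 34 in all.

34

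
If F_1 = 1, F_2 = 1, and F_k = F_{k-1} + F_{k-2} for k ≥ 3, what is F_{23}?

28657

Iterating the recurrence up to F_{16} = 987 and F_{15} = 610:
F_{17} = F_{16} + F_{15} = 987 + 610 = 1597
F_{18} = F_{17} + F_{16} = 1597 + 987 = 2584
F_{19} = F_{18} + F_{17} = 2584 + 1597 = 4181
F_{20} = F_{19} + F_{18} = 4181 + 2584 = 6765
F_{21} = F_{20} + F_{19} = 6765 + 4181 = 10946
F_{22} = F_{21} + F_{20} = 10946 + 6765 = 17711
F_{23} = F_{22} + F_{21} = 17711 + 10946 = 28657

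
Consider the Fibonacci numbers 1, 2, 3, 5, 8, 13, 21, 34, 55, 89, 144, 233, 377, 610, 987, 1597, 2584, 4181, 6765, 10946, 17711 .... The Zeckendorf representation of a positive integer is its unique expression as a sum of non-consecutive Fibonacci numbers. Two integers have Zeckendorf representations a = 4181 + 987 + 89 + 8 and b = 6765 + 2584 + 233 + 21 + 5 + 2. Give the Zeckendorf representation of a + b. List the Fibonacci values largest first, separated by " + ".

10946 + 2584 + 987 + 233 + 89 + 34 + 2

The two numbers are 5265 and 9610, so their sum is 14875.
14875: greatest Fibonacci not exceeding it is 10946, leaving 3929
3929: greatest Fibonacci not exceeding it is 2584, leaving 1345
1345: greatest Fibonacci not exceeding it is 987, leaving 358
358: greatest Fibonacci not exceeding it is 233, leaving 125
125: greatest Fibonacci not exceeding it is 89, leaving 36
36: greatest Fibonacci not exceeding it is 34, leaving 2
2: greatest Fibonacci not exceeding it is 2, leaving 0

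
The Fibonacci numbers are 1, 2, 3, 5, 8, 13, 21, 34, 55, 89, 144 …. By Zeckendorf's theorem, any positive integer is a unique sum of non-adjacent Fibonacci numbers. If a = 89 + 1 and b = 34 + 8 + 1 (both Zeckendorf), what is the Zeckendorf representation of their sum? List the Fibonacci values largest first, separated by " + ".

89 + 34 + 8 + 2

The two numbers are 90 and 43, so their sum is 133.
Greedy algorithm:
133 − 89 = 44
44 − 34 = 10
10 − 8 = 2
2 − 2 = 0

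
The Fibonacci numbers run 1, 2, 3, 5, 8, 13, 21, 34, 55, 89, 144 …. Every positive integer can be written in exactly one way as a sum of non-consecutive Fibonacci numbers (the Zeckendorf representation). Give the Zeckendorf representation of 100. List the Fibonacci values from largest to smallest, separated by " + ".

Repeatedly subtract the largest Fibonacci number that fits:
take 89 (≤ 100); 100 − 89 = 11
take 8 (≤ 11); 11 − 8 = 3
take 3 (≤ 3); 3 − 3 = 0
So 100 = 89 + 8 + 3, with no two terms consecutive in the sequence.

89 + 8 + 3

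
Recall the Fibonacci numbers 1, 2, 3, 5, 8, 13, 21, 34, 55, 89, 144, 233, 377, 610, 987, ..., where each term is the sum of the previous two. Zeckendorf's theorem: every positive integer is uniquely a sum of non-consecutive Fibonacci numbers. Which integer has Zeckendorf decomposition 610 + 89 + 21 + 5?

725

610 + 89 + 21 + 5 = 725.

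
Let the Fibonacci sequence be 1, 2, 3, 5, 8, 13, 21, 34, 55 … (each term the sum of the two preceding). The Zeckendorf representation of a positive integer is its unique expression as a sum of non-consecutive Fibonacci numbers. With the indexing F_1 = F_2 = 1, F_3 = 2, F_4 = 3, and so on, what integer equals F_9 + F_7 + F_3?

49

F_9 + F_7 + F_3 = 34 + 13 + 2 = 49.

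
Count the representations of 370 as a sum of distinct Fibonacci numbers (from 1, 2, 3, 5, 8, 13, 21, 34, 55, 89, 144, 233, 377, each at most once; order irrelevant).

9

Each representation comes from the Zeckendorf form by replacing some F_k with F_{k−1} + F_{k−2} where possible.
370 = 233+89+34+13+1 = 233+89+34+8+5+1 = 233+89+34+8+3+2+1 = … (6 more), for 9 in all.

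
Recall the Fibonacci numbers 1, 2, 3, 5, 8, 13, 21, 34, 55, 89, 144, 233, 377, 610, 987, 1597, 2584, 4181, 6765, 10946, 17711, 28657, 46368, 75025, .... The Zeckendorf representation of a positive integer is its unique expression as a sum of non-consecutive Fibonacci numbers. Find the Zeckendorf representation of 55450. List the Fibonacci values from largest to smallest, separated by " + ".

46368 + 6765 + 1597 + 610 + 89 + 21

Greedily peel off the largest Fibonacci term at each step:
55450 − 46368 = 9082
9082 − 6765 = 2317
2317 − 1597 = 720
720 − 610 = 110
110 − 89 = 21
21 − 21 = 0
So 55450 = 46368 + 6765 + 1597 + 610 + 89 + 21, with no two terms consecutive in the sequence.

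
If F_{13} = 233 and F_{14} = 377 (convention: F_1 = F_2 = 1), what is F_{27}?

196418

By F_{2k+1} = F_k² + F_{k+1}²: F_{27} = 233² + 377² = 54289 + 142129 = 196418.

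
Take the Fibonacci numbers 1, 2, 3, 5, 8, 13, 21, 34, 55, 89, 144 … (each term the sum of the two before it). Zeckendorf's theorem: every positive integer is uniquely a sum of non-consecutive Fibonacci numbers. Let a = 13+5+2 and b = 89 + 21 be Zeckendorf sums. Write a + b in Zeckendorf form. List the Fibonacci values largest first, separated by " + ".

89 + 34 + 5 + 2

The two numbers are 20 and 110, so their sum is 130.
Repeatedly subtract the largest Fibonacci number that fits:
89 ≤ 130 < 144, so take 89; remainder 41
34 ≤ 41 < 55, so take 34; remainder 7
5 ≤ 7 < 8, so take 5; remainder 2
2 ≤ 2 < 3, so take 2; remainder 0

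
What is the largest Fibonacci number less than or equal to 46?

34 ≤ 46 < 55, so the largest Fibonacci number not exceeding 46 is 34.

34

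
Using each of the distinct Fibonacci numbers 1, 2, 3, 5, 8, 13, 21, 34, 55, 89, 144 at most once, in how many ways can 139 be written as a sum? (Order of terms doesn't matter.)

8

Each representation comes from the Zeckendorf form by replacing some F_k with F_{k−1} + F_{k−2} where possible.
139 = 89+34+13+3 = 89+34+13+2+1 = 89+34+8+5+3 = 89+34+8+5+2+1 = … (4 more), for 8 in all.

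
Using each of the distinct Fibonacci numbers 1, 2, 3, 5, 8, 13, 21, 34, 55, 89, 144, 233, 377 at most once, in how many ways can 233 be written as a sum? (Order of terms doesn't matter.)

Each representation comes from the Zeckendorf form by replacing some F_k with F_{k−1} + F_{k−2} where possible.
233 = 233 = 144+89 = 144+55+34 = 144+55+21+13 = … (2 more), for 6 in all.

6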